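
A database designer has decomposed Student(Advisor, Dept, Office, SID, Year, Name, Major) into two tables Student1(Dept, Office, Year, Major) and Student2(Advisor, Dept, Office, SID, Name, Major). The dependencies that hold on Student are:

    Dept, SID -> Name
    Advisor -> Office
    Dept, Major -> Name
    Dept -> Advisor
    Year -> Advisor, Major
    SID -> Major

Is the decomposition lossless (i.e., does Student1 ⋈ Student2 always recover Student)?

No

Common attributes: Student1 ∩ Student2 = {Dept, Office, Major}.
Closure of {Dept, Office, Major}: Dept, Major → Name applies, adding Name; Dept → Advisor applies, adding Advisor. So (Dept, Office, Major)⁺ = {Advisor, Dept, Office, Name, Major}.
The closure contains neither all of Student1 = {Dept, Office, Year, Major} nor all of Student2 = {Advisor, Dept, Office, SID, Name, Major}, so the common attributes are not a superkey of either fragment. The join is lossy.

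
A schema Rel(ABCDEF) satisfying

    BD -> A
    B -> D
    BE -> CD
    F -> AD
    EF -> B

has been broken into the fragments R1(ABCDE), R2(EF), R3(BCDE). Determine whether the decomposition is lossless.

Chase test. Columns are ABCDEF; row i has aⱼ where attribute j ∈ Ri, else bᵢⱼ.
Initial tableau (one row per fragment):
  row 1: a1 a2 a3 a4 a5 b16
  row 2: b21 b22 b23 b24 a5 a6
  row 3: b31 a2 a3 a4 a5 b36
Rows 1 and 3 agree on BD; apply BD→A and equate their A entries.
No row becomes fully distinguished — the join is lossy.

No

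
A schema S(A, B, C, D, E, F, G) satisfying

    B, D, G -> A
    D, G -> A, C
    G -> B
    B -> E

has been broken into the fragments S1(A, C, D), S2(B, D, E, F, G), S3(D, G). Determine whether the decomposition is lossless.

Chase test. Columns are A, B, C, D, E, F, G; row i has aⱼ where attribute j ∈ Si, else bᵢⱼ.
Initial tableau (one row per fragment):
  row 1: a1 b12 a3 a4 b15 b16 b17
  row 2: b21 a2 b23 a4 a5 a6 a7
  row 3: b31 b32 b33 a4 b35 b36 a7
Rows 2 and 3 agree on D, G; apply D, G→A, C and equate their A, C entries.
Rows 2 and 3 agree on G; apply G→B and equate their B entries.
Rows 2 and 3 agree on B; apply B→E and equate their E entries.
No row becomes fully distinguished — the join is lossy.

No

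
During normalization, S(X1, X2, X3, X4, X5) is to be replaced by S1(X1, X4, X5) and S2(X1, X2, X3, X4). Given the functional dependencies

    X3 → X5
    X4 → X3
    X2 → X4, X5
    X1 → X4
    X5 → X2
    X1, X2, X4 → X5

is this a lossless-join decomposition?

Yes

Common attributes: S1 ∩ S2 = {X1, X4}.
Closure of {X1, X4}: X4 → X3 applies, adding X3; X3 → X5 applies, adding X5; X5 → X2 applies, adding X2. So (X1, X4)⁺ = {X1, X2, X3, X4, X5}.
This closure contains every attribute of S1, so S1 ∩ S2 → S1. The join is lossless.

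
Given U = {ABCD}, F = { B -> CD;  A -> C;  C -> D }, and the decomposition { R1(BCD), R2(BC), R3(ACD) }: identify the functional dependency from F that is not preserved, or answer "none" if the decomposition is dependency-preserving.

B → CD lies within R1.
A → C lies within R3.
C → D lies within R1.
Every dependency is enforceable on the fragments, so the decomposition is dependency-preserving.

none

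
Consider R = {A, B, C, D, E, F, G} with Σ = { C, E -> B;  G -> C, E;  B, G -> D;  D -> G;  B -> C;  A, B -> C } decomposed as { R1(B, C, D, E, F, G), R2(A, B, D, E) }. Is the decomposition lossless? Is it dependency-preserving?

lossy but dependency-preserving

Lossless test: (B, D, E)⁺ = {B, C, D, E, G}, which is a superkey of neither fragment — lossy.
Dependency preservation: A, B → C is not contained in any single fragment, but the restricted closure of its left-hand side across the fragments still reaches the right-hand side; the remaining FDs each lie inside some fragment. All dependencies are preserved.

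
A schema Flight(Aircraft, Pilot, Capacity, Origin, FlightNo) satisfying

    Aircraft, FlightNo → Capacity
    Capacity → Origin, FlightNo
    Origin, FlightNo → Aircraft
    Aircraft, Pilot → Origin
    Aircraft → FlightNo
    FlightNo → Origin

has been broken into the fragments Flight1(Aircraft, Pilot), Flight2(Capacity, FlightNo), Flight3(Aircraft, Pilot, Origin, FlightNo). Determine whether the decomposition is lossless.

Chase test. Columns are Aircraft, Pilot, Capacity, Origin, FlightNo; row i has aⱼ where attribute j ∈ Flighti, else bᵢⱼ.
Initial tableau (one row per fragment):
  row 1: a1 a2 b13 b14 b15
  row 2: b21 b22 a3 b24 a5
  row 3: a1 a2 b33 a4 a5
Rows 1 and 3 agree on Aircraft, Pilot; apply Aircraft, Pilot→Origin and equate their Origin entries.
Rows 1 and 3 agree on Aircraft; apply Aircraft→FlightNo and equate their FlightNo entries.
Rows 1 and 2 agree on FlightNo; apply FlightNo→Origin and equate their Origin entries.
Rows 1 and 3 agree on Aircraft, FlightNo; apply Aircraft, FlightNo→Capacity and equate their Capacity entries.
Rows 1 and 2 agree on Origin, FlightNo; apply Origin, FlightNo→Aircraft and equate their Aircraft entries.
Rows 1 and 2 agree on Aircraft, FlightNo; apply Aircraft, FlightNo→Capacity and equate their Capacity entries.
Row 1 is now all distinguished symbols — the join is lossless.

Yes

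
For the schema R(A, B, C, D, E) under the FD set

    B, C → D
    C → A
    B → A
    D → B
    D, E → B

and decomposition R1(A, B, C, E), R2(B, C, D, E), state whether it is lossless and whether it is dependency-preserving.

lossless and dependency-preserving

Lossless test: (B, C, E)⁺ = {A, B, C, D, E}, which contains all of one fragment — lossless.
Dependency preservation: every FD's attributes lie within a single fragment, so each can be enforced locally — preserved.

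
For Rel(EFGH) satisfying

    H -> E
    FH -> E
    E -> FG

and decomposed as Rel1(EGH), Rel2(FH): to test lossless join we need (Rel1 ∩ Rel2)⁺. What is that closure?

Rel1 ∩ Rel2 = {H}.
H → E applies, adding E
E → FG applies, adding FG
Closure: {EFGH}.

EFGH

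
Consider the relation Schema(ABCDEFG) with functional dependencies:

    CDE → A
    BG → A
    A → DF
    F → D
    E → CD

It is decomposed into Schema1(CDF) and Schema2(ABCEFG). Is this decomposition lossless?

Yes

Common attributes: Schema1 ∩ Schema2 = {CF}.
Closure of {CF}: F → D applies, adding D. So (CF)⁺ = {CDF}.
This closure contains every attribute of Schema1, so Schema1 ∩ Schema2 → Schema1. The join is lossless.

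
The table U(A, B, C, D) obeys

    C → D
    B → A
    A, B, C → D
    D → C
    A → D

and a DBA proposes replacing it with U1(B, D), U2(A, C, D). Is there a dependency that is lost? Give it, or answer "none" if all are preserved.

Check B → A: no single fragment contains all of {A, B}, and the restricted closure of {B} across the fragments never reaches {A}.
C → D is preserved.
A, B, C → D is preserved.
D → C is preserved.
A → D is preserved.

B → A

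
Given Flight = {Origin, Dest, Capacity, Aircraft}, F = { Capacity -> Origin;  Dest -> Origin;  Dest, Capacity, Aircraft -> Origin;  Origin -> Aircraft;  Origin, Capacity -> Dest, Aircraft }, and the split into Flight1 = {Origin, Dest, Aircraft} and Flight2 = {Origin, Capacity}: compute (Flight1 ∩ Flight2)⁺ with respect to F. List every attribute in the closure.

Flight1 ∩ Flight2 = {Origin}.
Origin → Aircraft applies, adding Aircraft
Closure: {Origin, Aircraft}.

Origin, Aircraft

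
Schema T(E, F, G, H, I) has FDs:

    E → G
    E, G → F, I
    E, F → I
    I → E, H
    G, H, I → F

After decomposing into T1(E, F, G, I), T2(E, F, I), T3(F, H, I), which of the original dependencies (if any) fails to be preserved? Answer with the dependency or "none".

E → G lies within T1.
E, G → F, I lies within T1.
E, F → I lies within T1.
I → E, H: restricted closure across fragments reaches E, H.
G, H, I → F: restricted closure across fragments reaches F.
Every dependency is enforceable on the fragments, so the decomposition is dependency-preserving.

none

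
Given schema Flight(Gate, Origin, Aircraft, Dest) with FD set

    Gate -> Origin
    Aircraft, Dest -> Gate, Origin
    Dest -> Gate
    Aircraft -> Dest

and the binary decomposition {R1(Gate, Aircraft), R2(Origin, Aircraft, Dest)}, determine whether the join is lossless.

Yes

Common attributes: R1 ∩ R2 = {Aircraft}.
Closure of {Aircraft}: Aircraft → Dest applies, adding Dest; Aircraft, Dest → Gate, Origin applies, adding Gate, Origin. So (Aircraft)⁺ = {Gate, Origin, Aircraft, Dest}.
This closure contains every attribute of R1, so R1 ∩ R2 → R1. The join is lossless.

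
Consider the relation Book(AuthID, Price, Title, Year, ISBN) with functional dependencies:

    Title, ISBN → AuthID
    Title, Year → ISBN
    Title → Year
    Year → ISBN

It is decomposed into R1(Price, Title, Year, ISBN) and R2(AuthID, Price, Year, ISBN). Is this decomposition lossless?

Common attributes: R1 ∩ R2 = {Price, Year, ISBN}.
No dependency enlarges {Price, Year, ISBN}, so (Price, Year, ISBN)⁺ = {Price, Year, ISBN}.
The closure contains neither all of R1 = {Price, Title, Year, ISBN} nor all of R2 = {AuthID, Price, Year, ISBN}, so the common attributes are not a superkey of either fragment. The join is lossy.

No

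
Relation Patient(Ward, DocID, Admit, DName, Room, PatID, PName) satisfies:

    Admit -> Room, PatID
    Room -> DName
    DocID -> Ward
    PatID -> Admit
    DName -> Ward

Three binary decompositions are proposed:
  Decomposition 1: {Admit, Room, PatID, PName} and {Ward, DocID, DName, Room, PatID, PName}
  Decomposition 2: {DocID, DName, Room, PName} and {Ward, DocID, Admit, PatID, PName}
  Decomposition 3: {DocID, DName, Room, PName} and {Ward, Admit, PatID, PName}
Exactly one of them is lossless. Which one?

Decomposition 1

Decomposition 1: common = {Room, PatID, PName}, closure = {Ward, Admit, DName, Room, PatID, PName} → lossless.
Decomposition 2: common = {DocID, PName}, closure = {Ward, DocID, PName} → lossy.
Decomposition 3: common = {PName}, closure = {PName} → lossy.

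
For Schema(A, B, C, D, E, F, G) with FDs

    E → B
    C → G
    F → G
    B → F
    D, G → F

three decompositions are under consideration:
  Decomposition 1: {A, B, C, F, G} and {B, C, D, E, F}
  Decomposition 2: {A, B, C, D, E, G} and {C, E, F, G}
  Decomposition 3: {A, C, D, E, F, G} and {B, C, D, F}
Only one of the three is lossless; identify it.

Decomposition 1: common = {B, C, F}, closure = {B, C, F, G} → lossy.
Decomposition 2: common = {C, E, G}, closure = {B, C, E, F, G} → lossless.
Decomposition 3: common = {C, D, F}, closure = {C, D, F, G} → lossy.

Decomposition 2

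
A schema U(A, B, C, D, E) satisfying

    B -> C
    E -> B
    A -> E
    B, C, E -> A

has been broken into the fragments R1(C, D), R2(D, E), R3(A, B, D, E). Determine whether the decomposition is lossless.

Chase test. Columns are A, B, C, D, E; row i has aⱼ where attribute j ∈ Ri, else bᵢⱼ.
Initial tableau (one row per fragment):
  row 1: b11 b12 a3 a4 b15
  row 2: b21 b22 b23 a4 a5
  row 3: a1 a2 b33 a4 a5
Rows 2 and 3 agree on E; apply E→B and equate their B entries.
Rows 2 and 3 agree on B; apply B→C and equate their C entries.
Rows 2 and 3 agree on B, C, E; apply B, C, E→A and equate their A entries.
No row becomes fully distinguished — the join is lossy.

No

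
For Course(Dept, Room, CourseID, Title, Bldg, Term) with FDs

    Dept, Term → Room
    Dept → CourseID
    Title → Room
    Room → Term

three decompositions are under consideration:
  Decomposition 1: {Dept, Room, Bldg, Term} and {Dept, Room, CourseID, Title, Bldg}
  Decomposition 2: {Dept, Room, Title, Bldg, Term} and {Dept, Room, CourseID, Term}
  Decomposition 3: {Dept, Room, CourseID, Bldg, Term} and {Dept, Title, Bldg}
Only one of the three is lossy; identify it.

Decomposition 1: common = {Dept, Room, Bldg}, closure = {Dept, Room, CourseID, Bldg, Term} → lossless.
Decomposition 2: common = {Dept, Room, Term}, closure = {Dept, Room, CourseID, Term} → lossless.
Decomposition 3: common = {Dept, Bldg}, closure = {Dept, CourseID, Bldg} → lossy.

Decomposition 3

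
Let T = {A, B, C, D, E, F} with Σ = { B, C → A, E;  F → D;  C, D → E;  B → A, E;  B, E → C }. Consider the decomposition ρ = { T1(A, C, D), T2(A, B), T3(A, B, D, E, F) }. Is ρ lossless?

No

Chase test. Columns are A, B, C, D, E, F; row i has aⱼ where attribute j ∈ Ti, else bᵢⱼ.
Initial tableau (one row per fragment):
  row 1: a1 b12 a3 a4 b15 b16
  row 2: a1 a2 b23 b24 b25 b26
  row 3: a1 a2 b33 a4 a5 a6
Rows 2 and 3 agree on B; apply B→A, E and equate their A, E entries.
Rows 2 and 3 agree on B, E; apply B, E→C and equate their C entries.
No row becomes fully distinguished — the join is lossy.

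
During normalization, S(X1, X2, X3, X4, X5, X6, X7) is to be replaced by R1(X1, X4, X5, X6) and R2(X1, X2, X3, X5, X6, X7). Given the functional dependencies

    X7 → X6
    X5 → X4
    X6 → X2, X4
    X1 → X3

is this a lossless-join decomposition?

Yes

Common attributes: R1 ∩ R2 = {X1, X5, X6}.
Closure of {X1, X5, X6}: X5 → X4 applies, adding X4; X6 → X2, X4 applies, adding X2; X1 → X3 applies, adding X3. So (X1, X5, X6)⁺ = {X1, X2, X3, X4, X5, X6}.
This closure contains every attribute of R1, so R1 ∩ R2 → R1. The join is lossless.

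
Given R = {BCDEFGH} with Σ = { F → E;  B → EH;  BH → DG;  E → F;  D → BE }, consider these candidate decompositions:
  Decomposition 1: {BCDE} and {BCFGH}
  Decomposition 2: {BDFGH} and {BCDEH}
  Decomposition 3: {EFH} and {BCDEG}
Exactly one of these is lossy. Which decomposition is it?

Decomposition 1: common = {BC}, closure = {BCDEFGH} → lossless.
Decomposition 2: common = {BDH}, closure = {BDEFGH} → lossless.
Decomposition 3: common = {E}, closure = {EF} → lossy.

Decomposition 3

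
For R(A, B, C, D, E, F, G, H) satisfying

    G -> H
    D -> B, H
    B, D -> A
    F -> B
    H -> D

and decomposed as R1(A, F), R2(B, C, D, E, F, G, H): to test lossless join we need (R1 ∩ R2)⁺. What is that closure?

B, F

R1 ∩ R2 = {F}.
F → B applies, adding B
Closure: {B, F}.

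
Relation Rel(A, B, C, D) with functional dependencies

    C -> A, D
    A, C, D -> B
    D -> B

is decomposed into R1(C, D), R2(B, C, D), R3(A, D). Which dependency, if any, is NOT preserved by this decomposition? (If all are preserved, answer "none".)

C -> A, D

Check C → A, D: no single fragment contains all of {A, C, D}, and the restricted closure of {C} across the fragments never reaches {A, D}.
A, C, D → B is preserved.
D → B is preserved.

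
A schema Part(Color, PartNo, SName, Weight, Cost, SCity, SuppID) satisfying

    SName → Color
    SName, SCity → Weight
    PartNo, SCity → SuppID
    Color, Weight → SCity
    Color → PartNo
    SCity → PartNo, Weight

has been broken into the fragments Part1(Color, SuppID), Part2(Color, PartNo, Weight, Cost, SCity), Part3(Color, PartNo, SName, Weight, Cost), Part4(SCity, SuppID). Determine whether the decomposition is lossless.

Chase test. Columns are Color, PartNo, SName, Weight, Cost, SCity, SuppID; row i has aⱼ where attribute j ∈ Parti, else bᵢⱼ.
Initial tableau (one row per fragment):
  row 1: a1 b12 b13 b14 b15 b16 a7
  row 2: a1 a2 b23 a4 a5 a6 b27
  row 3: a1 a2 a3 a4 a5 b36 b37
  row 4: b41 b42 b43 b44 b45 a6 a7
Rows 2 and 3 agree on Color, Weight; apply Color, Weight→SCity and equate their SCity entries.
Rows 1 and 2 agree on Color; apply Color→PartNo and equate their PartNo entries.
Rows 2 and 4 agree on SCity; apply SCity→PartNo, Weight and equate their PartNo, Weight entries.
Rows 2 and 3 agree on PartNo, SCity; apply PartNo, SCity→SuppID and equate their SuppID entries.
Rows 2 and 4 agree on PartNo, SCity; apply PartNo, SCity→SuppID and equate their SuppID entries.
Row 3 is now all distinguished symbols — the join is lossless.

Yes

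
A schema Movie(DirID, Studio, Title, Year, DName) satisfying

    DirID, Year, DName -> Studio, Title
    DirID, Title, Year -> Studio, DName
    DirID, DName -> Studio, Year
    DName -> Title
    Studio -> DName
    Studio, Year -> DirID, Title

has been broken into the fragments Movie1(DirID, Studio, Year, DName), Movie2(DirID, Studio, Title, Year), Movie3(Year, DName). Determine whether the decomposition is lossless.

Yes

Chase test. Columns are DirID, Studio, Title, Year, DName; row i has aⱼ where attribute j ∈ Moviei, else bᵢⱼ.
Initial tableau (one row per fragment):
  row 1: a1 a2 b13 a4 a5
  row 2: a1 a2 a3 a4 b25
  row 3: b31 b32 b33 a4 a5
Rows 1 and 3 agree on DName; apply DName→Title and equate their Title entries.
Rows 1 and 2 agree on Studio; apply Studio→DName and equate their DName entries.
Rows 1 and 2 agree on Studio, Year; apply Studio, Year→DirID, Title and equate their DirID, Title entries.
Row 1 is now all distinguished symbols — the join is lossless.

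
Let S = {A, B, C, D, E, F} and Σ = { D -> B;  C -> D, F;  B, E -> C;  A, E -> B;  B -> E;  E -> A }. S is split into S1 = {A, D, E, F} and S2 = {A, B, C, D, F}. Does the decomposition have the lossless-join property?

Common attributes: S1 ∩ S2 = {A, D, F}.
Closure of {A, D, F}: D → B applies, adding B; B → E applies, adding E; B, E → C applies, adding C. So (A, D, F)⁺ = {A, B, C, D, E, F}.
This closure contains every attribute of S1, so S1 ∩ S2 → S1. The join is lossless.

Yes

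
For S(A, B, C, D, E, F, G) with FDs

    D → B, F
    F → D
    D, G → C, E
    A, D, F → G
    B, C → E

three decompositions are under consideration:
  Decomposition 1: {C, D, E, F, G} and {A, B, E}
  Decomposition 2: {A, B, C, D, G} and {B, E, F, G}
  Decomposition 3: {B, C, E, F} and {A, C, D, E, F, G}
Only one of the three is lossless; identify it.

Decomposition 3

Decomposition 1: common = {E}, closure = {E} → lossy.
Decomposition 2: common = {B, G}, closure = {B, G} → lossy.
Decomposition 3: common = {C, E, F}, closure = {B, C, D, E, F} → lossless.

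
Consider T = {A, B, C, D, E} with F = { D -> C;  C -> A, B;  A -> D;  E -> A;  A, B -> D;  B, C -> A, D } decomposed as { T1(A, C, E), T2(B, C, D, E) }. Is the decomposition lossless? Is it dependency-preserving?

Lossless test: (C, E)⁺ = {A, B, C, D, E}, which contains all of one fragment — lossless.
Dependency preservation: C → A, B; A → D; A, B → D; B, C → A, D are not contained in any single fragment, but the restricted closure of each left-hand side across the fragments still reaches the right-hand side; the remaining FDs each lie inside some fragment. All dependencies are preserved.

lossless and dependency-preserving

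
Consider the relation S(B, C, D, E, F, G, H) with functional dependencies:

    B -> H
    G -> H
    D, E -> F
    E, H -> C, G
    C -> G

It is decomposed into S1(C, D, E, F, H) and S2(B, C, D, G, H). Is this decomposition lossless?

Common attributes: S1 ∩ S2 = {C, D, H}.
Closure of {C, D, H}: C → G applies, adding G. So (C, D, H)⁺ = {C, D, G, H}.
The closure contains neither all of S1 = {C, D, E, F, H} nor all of S2 = {B, C, D, G, H}, so the common attributes are not a superkey of either fragment. The join is lossy.

No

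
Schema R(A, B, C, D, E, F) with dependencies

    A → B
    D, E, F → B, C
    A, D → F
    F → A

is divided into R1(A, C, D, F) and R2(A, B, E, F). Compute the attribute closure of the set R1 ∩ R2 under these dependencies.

R1 ∩ R2 = {A, F}.
A → B applies, adding B
Closure: {A, B, F}.

A, B, F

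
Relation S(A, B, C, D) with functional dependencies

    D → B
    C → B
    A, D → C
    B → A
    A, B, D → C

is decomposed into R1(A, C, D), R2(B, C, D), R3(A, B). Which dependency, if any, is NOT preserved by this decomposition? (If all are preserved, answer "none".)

D → B lies within R2.
C → B lies within R2.
A, D → C lies within R1.
B → A lies within R3.
A, B, D → C: restricted closure across fragments reaches C.
Every dependency is enforceable on the fragments, so the decomposition is dependency-preserving.

none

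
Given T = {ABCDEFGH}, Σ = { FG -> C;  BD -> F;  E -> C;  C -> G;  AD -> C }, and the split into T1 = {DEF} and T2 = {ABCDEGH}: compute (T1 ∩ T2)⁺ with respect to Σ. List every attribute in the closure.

CDEG

T1 ∩ T2 = {DE}.
E → C applies, adding C
C → G applies, adding G
Closure: {CDEG}.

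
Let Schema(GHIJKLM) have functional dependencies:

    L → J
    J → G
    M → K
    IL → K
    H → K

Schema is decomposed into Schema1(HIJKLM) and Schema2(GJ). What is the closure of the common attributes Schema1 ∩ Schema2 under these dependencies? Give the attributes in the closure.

GJ

Schema1 ∩ Schema2 = {J}.
J → G applies, adding G
Closure: {GJ}.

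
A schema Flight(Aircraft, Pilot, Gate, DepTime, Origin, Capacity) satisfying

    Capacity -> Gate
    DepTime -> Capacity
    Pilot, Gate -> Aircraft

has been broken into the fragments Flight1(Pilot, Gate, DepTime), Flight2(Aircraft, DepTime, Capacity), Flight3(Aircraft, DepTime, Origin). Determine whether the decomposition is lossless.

Chase test. Columns are Aircraft, Pilot, Gate, DepTime, Origin, Capacity; row i has aⱼ where attribute j ∈ Flighti, else bᵢⱼ.
Initial tableau (one row per fragment):
  row 1: b11 a2 a3 a4 b15 b16
  row 2: a1 b22 b23 a4 b25 a6
  row 3: a1 b32 b33 a4 a5 b36
Rows 1 and 2 agree on DepTime; apply DepTime→Capacity and equate their Capacity entries.
Rows 1 and 3 agree on DepTime; apply DepTime→Capacity and equate their Capacity entries.
Rows 1 and 2 agree on Capacity; apply Capacity→Gate and equate their Gate entries.
Rows 1 and 3 agree on Capacity; apply Capacity→Gate and equate their Gate entries.
No row becomes fully distinguished — the join is lossy.

No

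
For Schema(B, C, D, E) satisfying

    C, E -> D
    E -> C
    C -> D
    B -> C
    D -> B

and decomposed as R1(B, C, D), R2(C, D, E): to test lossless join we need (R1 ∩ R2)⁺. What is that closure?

B, C, D

R1 ∩ R2 = {C, D}.
D → B applies, adding B
Closure: {B, C, D}.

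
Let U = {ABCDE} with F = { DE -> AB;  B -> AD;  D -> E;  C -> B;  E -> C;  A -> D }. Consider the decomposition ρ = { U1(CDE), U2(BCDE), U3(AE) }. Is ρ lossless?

Chase test. Columns are ABCDE; row i has aⱼ where attribute j ∈ Ui, else bᵢⱼ.
Initial tableau (one row per fragment):
  row 1: b11 b12 a3 a4 a5
  row 2: b21 a2 a3 a4 a5
  row 3: a1 b32 b33 b34 a5
Rows 1 and 2 agree on DE; apply DE→AB and equate their AB entries.
Rows 1 and 3 agree on E; apply E→C and equate their C entries.
Rows 1 and 3 agree on C; apply C→B and equate their B entries.
Rows 1 and 3 agree on B; apply B→AD and equate their AD entries.
Row 1 is now all distinguished symbols — the join is lossless.

Yes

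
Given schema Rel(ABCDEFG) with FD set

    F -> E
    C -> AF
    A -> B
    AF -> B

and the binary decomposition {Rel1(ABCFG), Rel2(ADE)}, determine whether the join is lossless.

Common attributes: Rel1 ∩ Rel2 = {A}.
Closure of {A}: A → B applies, adding B. So (A)⁺ = {AB}.
The closure contains neither all of Rel1 = {ABCFG} nor all of Rel2 = {ADE}, so the common attributes are not a superkey of either fragment. The join is lossy.

No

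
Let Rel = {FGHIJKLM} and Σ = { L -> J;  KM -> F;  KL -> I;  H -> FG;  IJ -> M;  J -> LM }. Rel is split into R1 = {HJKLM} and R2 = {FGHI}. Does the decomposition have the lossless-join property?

Common attributes: R1 ∩ R2 = {H}.
Closure of {H}: H → FG applies, adding FG. So (H)⁺ = {FGH}.
The closure contains neither all of R1 = {HJKLM} nor all of R2 = {FGHI}, so the common attributes are not a superkey of either fragment. The join is lossy.

No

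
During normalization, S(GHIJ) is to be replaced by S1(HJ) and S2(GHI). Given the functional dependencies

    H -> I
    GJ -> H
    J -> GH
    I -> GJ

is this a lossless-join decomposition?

Common attributes: S1 ∩ S2 = {H}.
Closure of {H}: H → I applies, adding I; I → GJ applies, adding GJ. So (H)⁺ = {GHIJ}.
This closure contains every attribute of S1, so S1 ∩ S2 → S1. The join is lossless.

Yes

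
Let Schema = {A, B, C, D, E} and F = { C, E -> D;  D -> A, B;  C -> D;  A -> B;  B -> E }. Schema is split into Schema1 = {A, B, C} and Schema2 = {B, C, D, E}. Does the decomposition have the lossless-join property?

Yes

Common attributes: Schema1 ∩ Schema2 = {B, C}.
Closure of {B, C}: C → D applies, adding D; B → E applies, adding E; D → A, B applies, adding A. So (B, C)⁺ = {A, B, C, D, E}.
This closure contains every attribute of Schema1, so Schema1 ∩ Schema2 → Schema1. The join is lossless.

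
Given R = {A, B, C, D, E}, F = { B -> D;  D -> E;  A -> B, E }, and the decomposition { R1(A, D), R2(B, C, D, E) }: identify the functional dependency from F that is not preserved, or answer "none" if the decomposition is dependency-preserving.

A -> B, E

Check A → B, E: no single fragment contains all of {A, B, E}, and the restricted closure of {A} across the fragments never reaches {B, E}.
B → D is preserved.
D → E is preserved.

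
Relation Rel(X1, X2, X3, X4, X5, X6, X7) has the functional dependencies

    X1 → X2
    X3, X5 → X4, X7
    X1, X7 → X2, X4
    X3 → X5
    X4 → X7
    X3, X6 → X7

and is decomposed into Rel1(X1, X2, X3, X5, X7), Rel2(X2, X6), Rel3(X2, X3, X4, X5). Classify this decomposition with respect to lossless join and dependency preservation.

lossy and not dependency-preserving

Lossless test (chase): Rows 1 and 3 agree on X3, X5; apply X3, X5→X4, X7 and equate their X4, X7 entries. No row becomes fully distinguished — the join is lossy.
Dependency preservation: the restricted closure of {X1, X7} across the fragments never reaches {X2, X4}, so X1, X7 → X2, X4 cannot be enforced without a join — not preserved.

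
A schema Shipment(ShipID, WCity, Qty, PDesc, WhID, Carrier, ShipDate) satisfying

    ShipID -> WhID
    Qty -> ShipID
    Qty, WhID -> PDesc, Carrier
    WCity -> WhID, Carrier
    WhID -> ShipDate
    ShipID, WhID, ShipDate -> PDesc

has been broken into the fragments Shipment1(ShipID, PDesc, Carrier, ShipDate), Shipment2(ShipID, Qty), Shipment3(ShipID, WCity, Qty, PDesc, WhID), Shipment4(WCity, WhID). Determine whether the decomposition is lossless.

Chase test. Columns are ShipID, WCity, Qty, PDesc, WhID, Carrier, ShipDate; row i has aⱼ where attribute j ∈ Shipmenti, else bᵢⱼ.
Initial tableau (one row per fragment):
  row 1: a1 b12 b13 a4 b15 a6 a7
  row 2: a1 b22 a3 b24 b25 b26 b27
  row 3: a1 a2 a3 a4 a5 b36 b37
  row 4: b41 a2 b43 b44 a5 b46 b47
Rows 1 and 2 agree on ShipID; apply ShipID→WhID and equate their WhID entries.
Rows 1 and 3 agree on ShipID; apply ShipID→WhID and equate their WhID entries.
Rows 2 and 3 agree on Qty, WhID; apply Qty, WhID→PDesc, Carrier and equate their PDesc, Carrier entries.
Rows 3 and 4 agree on WCity; apply WCity→WhID, Carrier and equate their WhID, Carrier entries.
Rows 1 and 2 agree on WhID; apply WhID→ShipDate and equate their ShipDate entries.
Rows 1 and 3 agree on WhID; apply WhID→ShipDate and equate their ShipDate entries.
Rows 1 and 4 agree on WhID; apply WhID→ShipDate and equate their ShipDate entries.
No row becomes fully distinguished — the join is lossy.

No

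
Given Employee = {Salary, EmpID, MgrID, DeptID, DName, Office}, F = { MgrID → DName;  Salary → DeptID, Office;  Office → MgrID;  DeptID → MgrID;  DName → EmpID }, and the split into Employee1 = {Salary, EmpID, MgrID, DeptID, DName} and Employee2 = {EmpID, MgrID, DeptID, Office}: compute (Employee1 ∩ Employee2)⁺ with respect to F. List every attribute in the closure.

EmpID, MgrID, DeptID, DName

Employee1 ∩ Employee2 = {EmpID, MgrID, DeptID}.
MgrID → DName applies, adding DName
Closure: {EmpID, MgrID, DeptID, DName}.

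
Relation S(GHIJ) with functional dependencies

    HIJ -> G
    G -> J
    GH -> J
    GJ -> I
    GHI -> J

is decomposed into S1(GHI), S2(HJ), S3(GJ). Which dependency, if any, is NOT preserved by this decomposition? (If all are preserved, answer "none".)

Check HIJ → G: no single fragment contains all of {GHIJ}, and the restricted closure of {HIJ} across the fragments never reaches {G}.
G → J is preserved.
GH → J is preserved.
GJ → I is preserved.
GHI → J is preserved.

HIJ -> G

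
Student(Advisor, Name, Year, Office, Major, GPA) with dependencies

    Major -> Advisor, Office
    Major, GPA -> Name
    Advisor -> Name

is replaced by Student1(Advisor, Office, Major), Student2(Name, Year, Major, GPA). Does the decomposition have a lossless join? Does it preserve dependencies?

lossless but not dependency-preserving

Lossless test: (Major)⁺ = {Advisor, Name, Office, Major}, which contains all of one fragment — lossless.
Dependency preservation: the restricted closure of {Advisor} across the fragments never reaches {Name}, so Advisor → Name cannot be enforced without a join — not preserved.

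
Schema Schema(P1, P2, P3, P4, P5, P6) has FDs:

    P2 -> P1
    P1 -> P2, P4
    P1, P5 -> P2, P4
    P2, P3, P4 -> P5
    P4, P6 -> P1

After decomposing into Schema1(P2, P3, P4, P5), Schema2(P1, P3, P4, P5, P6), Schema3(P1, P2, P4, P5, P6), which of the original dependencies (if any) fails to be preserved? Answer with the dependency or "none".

P2 → P1 lies within Schema3.
P1 → P2, P4 lies within Schema3.
P1, P5 → P2, P4 lies within Schema3.
P2, P3, P4 → P5 lies within Schema1.
P4, P6 → P1 lies within Schema2.
Every dependency is enforceable on the fragments, so the decomposition is dependency-preserving.

none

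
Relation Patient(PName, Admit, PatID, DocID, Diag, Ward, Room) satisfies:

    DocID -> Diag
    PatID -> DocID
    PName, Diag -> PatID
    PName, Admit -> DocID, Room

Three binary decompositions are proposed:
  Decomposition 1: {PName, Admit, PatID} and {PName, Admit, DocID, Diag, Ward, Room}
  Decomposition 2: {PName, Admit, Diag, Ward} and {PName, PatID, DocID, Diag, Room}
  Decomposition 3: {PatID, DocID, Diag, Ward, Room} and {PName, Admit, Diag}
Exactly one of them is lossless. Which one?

Decomposition 1: common = {PName, Admit}, closure = {PName, Admit, PatID, DocID, Diag, Room} → lossless.
Decomposition 2: common = {PName, Diag}, closure = {PName, PatID, DocID, Diag} → lossy.
Decomposition 3: common = {Diag}, closure = {Diag} → lossy.

Decomposition 1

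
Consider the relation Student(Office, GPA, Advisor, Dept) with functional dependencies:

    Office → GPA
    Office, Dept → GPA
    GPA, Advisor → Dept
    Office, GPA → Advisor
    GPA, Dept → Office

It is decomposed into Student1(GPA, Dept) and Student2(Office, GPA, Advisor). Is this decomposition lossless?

Common attributes: Student1 ∩ Student2 = {GPA}.
No dependency enlarges {GPA}, so (GPA)⁺ = {GPA}.
The closure contains neither all of Student1 = {GPA, Dept} nor all of Student2 = {Office, GPA, Advisor}, so the common attributes are not a superkey of either fragment. The join is lossy.

No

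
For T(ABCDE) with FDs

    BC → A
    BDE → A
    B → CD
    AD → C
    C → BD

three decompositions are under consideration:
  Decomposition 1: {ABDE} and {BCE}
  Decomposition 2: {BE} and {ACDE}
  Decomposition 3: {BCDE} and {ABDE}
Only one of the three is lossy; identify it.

Decomposition 1: common = {BE}, closure = {ABCDE} → lossless.
Decomposition 2: common = {E}, closure = {E} → lossy.
Decomposition 3: common = {BDE}, closure = {ABCDE} → lossless.

Decomposition 2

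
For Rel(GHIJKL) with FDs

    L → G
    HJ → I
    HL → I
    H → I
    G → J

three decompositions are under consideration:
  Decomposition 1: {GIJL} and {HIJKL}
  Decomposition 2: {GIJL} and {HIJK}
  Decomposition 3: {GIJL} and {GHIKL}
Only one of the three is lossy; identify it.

Decomposition 1: common = {IJL}, closure = {GIJL} → lossless.
Decomposition 2: common = {IJ}, closure = {IJ} → lossy.
Decomposition 3: common = {GIL}, closure = {GIJL} → lossless.

Decomposition 2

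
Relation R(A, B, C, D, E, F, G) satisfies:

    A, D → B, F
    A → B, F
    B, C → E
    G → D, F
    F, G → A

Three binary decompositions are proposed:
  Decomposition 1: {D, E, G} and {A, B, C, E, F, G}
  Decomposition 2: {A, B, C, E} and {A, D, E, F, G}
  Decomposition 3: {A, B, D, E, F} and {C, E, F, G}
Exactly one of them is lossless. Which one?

Decomposition 1: common = {E, G}, closure = {A, B, D, E, F, G} → lossless.
Decomposition 2: common = {A, E}, closure = {A, B, E, F} → lossy.
Decomposition 3: common = {E, F}, closure = {E, F} → lossy.

Decomposition 1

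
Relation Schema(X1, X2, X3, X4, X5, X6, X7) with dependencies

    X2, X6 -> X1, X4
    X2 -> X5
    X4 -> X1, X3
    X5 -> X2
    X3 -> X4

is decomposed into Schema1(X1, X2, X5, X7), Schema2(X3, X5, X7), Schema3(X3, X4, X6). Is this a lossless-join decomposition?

Chase test. Columns are X1, X2, X3, X4, X5, X6, X7; row i has aⱼ where attribute j ∈ Schemai, else bᵢⱼ.
Initial tableau (one row per fragment):
  row 1: a1 a2 b13 b14 a5 b16 a7
  row 2: b21 b22 a3 b24 a5 b26 a7
  row 3: b31 b32 a3 a4 b35 a6 b37
Rows 1 and 2 agree on X5; apply X5→X2 and equate their X2 entries.
Rows 2 and 3 agree on X3; apply X3→X4 and equate their X4 entries.
Rows 2 and 3 agree on X4; apply X4→X1, X3 and equate their X1, X3 entries.
No row becomes fully distinguished — the join is lossy.

No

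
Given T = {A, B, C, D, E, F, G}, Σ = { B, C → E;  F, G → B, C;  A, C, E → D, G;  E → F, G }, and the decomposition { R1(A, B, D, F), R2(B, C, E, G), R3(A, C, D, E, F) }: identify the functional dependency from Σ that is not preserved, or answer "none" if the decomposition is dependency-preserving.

Check F, G → B, C: no single fragment contains all of {B, C, F, G}, and the restricted closure of {F, G} across the fragments never reaches {B, C}.
B, C → E is preserved.
A, C, E → D, G is preserved.
E → F, G is preserved.

F, G → B, C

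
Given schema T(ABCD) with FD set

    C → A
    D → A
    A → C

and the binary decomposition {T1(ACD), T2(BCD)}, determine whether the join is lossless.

Yes

Common attributes: T1 ∩ T2 = {CD}.
Closure of {CD}: C → A applies, adding A. So (CD)⁺ = {ACD}.
This closure contains every attribute of T1, so T1 ∩ T2 → T1. The join is lossless.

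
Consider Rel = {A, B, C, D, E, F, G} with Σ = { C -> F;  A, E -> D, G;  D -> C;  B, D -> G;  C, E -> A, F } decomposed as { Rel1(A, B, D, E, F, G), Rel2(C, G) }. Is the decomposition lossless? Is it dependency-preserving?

lossy and not dependency-preserving

Lossless test: (G)⁺ = {G}, which is a superkey of neither fragment — lossy.
Dependency preservation: the restricted closure of {C} across the fragments never reaches {F}, so C → F cannot be enforced without a join — not preserved.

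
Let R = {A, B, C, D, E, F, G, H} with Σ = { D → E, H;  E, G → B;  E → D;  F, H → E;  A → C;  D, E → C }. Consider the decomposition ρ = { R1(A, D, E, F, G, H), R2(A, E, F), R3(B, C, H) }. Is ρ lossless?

Chase test. Columns are A, B, C, D, E, F, G, H; row i has aⱼ where attribute j ∈ Ri, else bᵢⱼ.
Initial tableau (one row per fragment):
  row 1: a1 b12 b13 a4 a5 a6 a7 a8
  row 2: a1 b22 b23 b24 a5 a6 b27 b28
  row 3: b31 a2 a3 b34 b35 b36 b37 a8
Rows 1 and 2 agree on E; apply E→D and equate their D entries.
Rows 1 and 2 agree on A; apply A→C and equate their C entries.
Rows 1 and 2 agree on D; apply D→E, H and equate their E, H entries.
No row becomes fully distinguished — the join is lossy.

No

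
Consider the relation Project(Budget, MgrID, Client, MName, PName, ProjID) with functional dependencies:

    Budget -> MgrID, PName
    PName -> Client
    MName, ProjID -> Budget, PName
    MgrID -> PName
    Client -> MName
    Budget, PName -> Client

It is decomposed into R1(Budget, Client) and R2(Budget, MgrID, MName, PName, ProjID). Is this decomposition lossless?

Yes

Common attributes: R1 ∩ R2 = {Budget}.
Closure of {Budget}: Budget → MgrID, PName applies, adding MgrID, PName; PName → Client applies, adding Client; Client → MName applies, adding MName. So (Budget)⁺ = {Budget, MgrID, Client, MName, PName}.
This closure contains every attribute of R1, so R1 ∩ R2 → R1. The join is lossless.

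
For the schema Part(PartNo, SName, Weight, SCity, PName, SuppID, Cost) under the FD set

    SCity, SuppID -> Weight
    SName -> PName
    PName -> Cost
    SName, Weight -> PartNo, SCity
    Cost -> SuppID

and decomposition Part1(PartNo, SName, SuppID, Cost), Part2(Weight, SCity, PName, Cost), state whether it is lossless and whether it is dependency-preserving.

Lossless test: (Cost)⁺ = {SuppID, Cost}, which is a superkey of neither fragment — lossy.
Dependency preservation: the restricted closure of {SCity, SuppID} across the fragments never reaches {Weight}, so SCity, SuppID → Weight cannot be enforced without a join — not preserved.

lossy and not dependency-preserving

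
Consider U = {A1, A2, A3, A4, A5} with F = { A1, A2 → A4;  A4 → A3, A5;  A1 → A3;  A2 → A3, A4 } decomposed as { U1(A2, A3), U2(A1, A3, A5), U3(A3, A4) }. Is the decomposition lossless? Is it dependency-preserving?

Lossless test (chase): applying each FD to every pair of rows produces no changes in the tableau, so no row becomes fully distinguished — the join is lossy.
Dependency preservation: the restricted closure of {A1, A2} across the fragments never reaches {A4}, so A1, A2 → A4 cannot be enforced without a join — not preserved.

lossy and not dependency-preserving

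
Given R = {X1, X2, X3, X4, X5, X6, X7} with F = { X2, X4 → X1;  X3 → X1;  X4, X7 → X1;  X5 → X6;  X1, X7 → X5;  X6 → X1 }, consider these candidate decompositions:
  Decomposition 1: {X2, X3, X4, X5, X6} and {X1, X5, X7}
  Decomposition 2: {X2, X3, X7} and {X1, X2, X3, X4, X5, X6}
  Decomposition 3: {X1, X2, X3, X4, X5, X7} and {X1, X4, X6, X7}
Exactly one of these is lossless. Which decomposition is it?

Decomposition 3

Decomposition 1: common = {X5}, closure = {X1, X5, X6} → lossy.
Decomposition 2: common = {X2, X3}, closure = {X1, X2, X3} → lossy.
Decomposition 3: common = {X1, X4, X7}, closure = {X1, X4, X5, X6, X7} → lossless.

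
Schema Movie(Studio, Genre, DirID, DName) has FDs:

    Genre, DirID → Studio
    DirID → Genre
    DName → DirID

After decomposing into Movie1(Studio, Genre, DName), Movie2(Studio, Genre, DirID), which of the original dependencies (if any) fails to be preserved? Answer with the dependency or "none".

DName → DirID

Check DName → DirID: no single fragment contains all of {DirID, DName}, and the restricted closure of {DName} across the fragments never reaches {DirID}.
Genre, DirID → Studio is preserved.
DirID → Genre is preserved.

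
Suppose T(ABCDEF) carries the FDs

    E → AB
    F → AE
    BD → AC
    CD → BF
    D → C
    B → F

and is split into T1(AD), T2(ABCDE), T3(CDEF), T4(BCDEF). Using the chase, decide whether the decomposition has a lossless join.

Yes

Chase test. Columns are ABCDEF; row i has aⱼ where attribute j ∈ Ti, else bᵢⱼ.
Initial tableau (one row per fragment):
  row 1: a1 b12 b13 a4 b15 b16
  row 2: a1 a2 a3 a4 a5 b26
  row 3: b31 b32 a3 a4 a5 a6
  row 4: b41 a2 a3 a4 a5 a6
Rows 2 and 3 agree on E; apply E→AB and equate their AB entries.
Rows 2 and 4 agree on E; apply E→AB and equate their AB entries.
Rows 2 and 3 agree on CD; apply CD→BF and equate their BF entries.
Rows 1 and 2 agree on D; apply D→C and equate their C entries.
Rows 1 and 2 agree on CD; apply CD→BF and equate their BF entries.
Rows 1 and 2 agree on F; apply F→AE and equate their AE entries.
Row 1 is now all distinguished symbols — the join is lossless.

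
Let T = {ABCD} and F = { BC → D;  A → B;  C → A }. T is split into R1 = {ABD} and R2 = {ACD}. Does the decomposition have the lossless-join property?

Yes

Common attributes: R1 ∩ R2 = {AD}.
Closure of {AD}: A → B applies, adding B. So (AD)⁺ = {ABD}.
This closure contains every attribute of R1, so R1 ∩ R2 → R1. The join is lossless.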